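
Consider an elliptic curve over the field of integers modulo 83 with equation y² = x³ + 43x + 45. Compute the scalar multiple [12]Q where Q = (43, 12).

Repeated addition: build up to 12Q.
2Q: tangent at (43, 12): λ = (3·43² + 43)/(2·12) ≡ 29/24. 24⁻¹ ≡ 45 (mod 83), so λ ≡ 29·45 ≡ 60.
  x = λ² - 43 - 43 = 3600 - 86 ≡ 28; y = λ·(43 - 28) - 12 ≡ 58. → (28, 58)
3Q: (28, 58) + (43, 12). λ = (12 - 58)/(43 - 28) ≡ 37/15 mod 83. 15⁻¹ ≡ 72 (mod 83) since 15·72 = 1080 ≡ 1, so λ ≡ 8.
  x = λ² - 28 - 43 = 64 - 71 ≡ 76; y = λ·(28 - 76) - 58 ≡ 56. → (76, 56)
4Q: (76, 56) + (43, 12). λ = (12 - 56)/(43 - 76) ≡ 39/50 mod 83. 50⁻¹ ≡ 5 (mod 83) since 50·5 = 250 ≡ 1, so λ ≡ 29.
  x = λ² - 76 - 43 = 841 - 119 ≡ 58; y = λ·(76 - 58) - 56 ≡ 51. → (58, 51)
5Q: (58, 51) + (43, 12). λ = (12 - 51)/(43 - 58) ≡ 44/68 mod 83. 68⁻¹ ≡ 11 (mod 83), so λ ≡ 69.
  x = λ² - 58 - 43 = 4761 - 101 ≡ 12; y = λ·(58 - 12) - 51 ≡ 52. → (12, 52)
6Q: (12, 52) + (43, 12). λ = (12 - 52)/(43 - 12) ≡ 43/31 mod 83. 31⁻¹ ≡ 75 (mod 83), so λ ≡ 71.
  x = λ² - 12 - 43 = 5041 - 55 ≡ 6; y = λ·(12 - 6) - 52 ≡ 42. → (6, 42)
7Q: (6, 42) + (43, 12). λ = (12 - 42)/(43 - 6) ≡ 53/37 mod 83. 37⁻¹ ≡ 9 (mod 83), so λ ≡ 62.
  x = λ² - 6 - 43 = 3844 - 49 ≡ 60; y = λ·(6 - 60) - 42 ≡ 13. → (60, 13)
8Q: (60, 13) + (43, 12). λ = (12 - 13)/(43 - 60) ≡ 82/66 mod 83. 66⁻¹ ≡ 39 (mod 83) since 66·39 = 2574 ≡ 1, so λ ≡ 44.
  x = λ² - 60 - 43 = 1936 - 103 ≡ 7; y = λ·(60 - 7) - 13 ≡ 78. → (7, 78)
9Q: (7, 78) + (43, 12). λ = (12 - 78)/(43 - 7) ≡ 17/36 mod 83. 36⁻¹ ≡ 30 (mod 83) since 36·30 = 1080 ≡ 1, so λ ≡ 12.
  x = λ² - 7 - 43 = 144 - 50 ≡ 11; y = λ·(7 - 11) - 78 ≡ 40. → (11, 40)
10Q: (11, 40) + (43, 12). λ = (12 - 40)/(43 - 11) ≡ 55/32 mod 83. 32⁻¹ ≡ 13 (mod 83), so λ ≡ 51.
  x = λ² - 11 - 43 = 2601 - 54 ≡ 57; y = λ·(11 - 57) - 40 ≡ 21. → (57, 21)
11Q: (57, 21) + (43, 12). λ = (12 - 21)/(43 - 57) ≡ 74/69 mod 83. 69⁻¹ ≡ 77 (mod 83), so λ ≡ 54.
  x = λ² - 57 - 43 = 2916 - 100 ≡ 77; y = λ·(57 - 77) - 21 ≡ 61. → (77, 61)
12Q: (77, 61) + (43, 12). λ = (12 - 61)/(43 - 77) ≡ 34/49 mod 83. 49⁻¹ ≡ 61 (mod 83) since 49·61 = 2989 ≡ 1, so λ ≡ 82.
  x = λ² - 77 - 43 = 6724 - 120 ≡ 47; y = λ·(77 - 47) - 61 ≡ 75. → (47, 75)

(47, 75)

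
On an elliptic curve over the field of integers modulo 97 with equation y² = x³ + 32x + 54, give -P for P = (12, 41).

(12, 56)

-(12, 41) = (12, -41 mod 97) = (12, 56).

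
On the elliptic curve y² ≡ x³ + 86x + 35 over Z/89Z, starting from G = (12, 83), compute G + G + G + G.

Double-and-add on 4 = (100)₂. Start with G = (12, 83) for the leading 1-bit.
double: tangent at (12, 83): λ = (3·12² + 86)/(2·83) ≡ 73/77. 77⁻¹ ≡ 37 (mod 89), so λ ≡ 73·37 ≡ 31.
  x = λ² - 12 - 12 = 961 - 24 ≡ 47; y = λ·(12 - 47) - 83 ≡ 78. → (47, 78)
double: tangent at (47, 78): λ = (3·47² + 86)/(2·78) ≡ 38/67. 67⁻¹ ≡ 4 (mod 89) since 67·4 = 268 ≡ 1, so λ ≡ 38·4 ≡ 63.
  x = λ² - 47 - 47 = 3969 - 94 ≡ 48; y = λ·(47 - 48) - 78 ≡ 37. → (48, 37)

(48, 37)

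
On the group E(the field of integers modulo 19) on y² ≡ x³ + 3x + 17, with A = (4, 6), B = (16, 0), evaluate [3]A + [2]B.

First 3A:
Repeated addition: build up to 3A.
2A: tangent at (4, 6): λ = (3·4² + 3)/(2·6) ≡ 13/12. 12⁻¹ ≡ 8 (mod 19) since 12·8 = 96 ≡ 1, so λ ≡ 13·8 ≡ 9.
  x = λ² - 4 - 4 = 81 - 8 ≡ 16; y = λ·(4 - 16) - 6 ≡ 0. → (16, 0)
3A: (16, 0) + (4, 6). λ = (6 - 0)/(4 - 16) ≡ 6/7 mod 19. 7⁻¹ ≡ 11 (mod 19) since 7·11 = 77 ≡ 1, so λ ≡ 9.
  x = λ² - 16 - 4 = 81 - 20 ≡ 4; y = λ·(16 - 4) - 0 ≡ 13. → (4, 13)
3A = (4, 13).
Next 2B:
Repeated addition: build up to 2B.
2B: (16, 0) + (16, 0): same x and y₁ ≡ -y₂, so the sum is 𝒪.
2B = 𝒪.
Finally 3A + 2B:
(4, 13) + 𝒪 = (4, 13) (identity).

(4, 13)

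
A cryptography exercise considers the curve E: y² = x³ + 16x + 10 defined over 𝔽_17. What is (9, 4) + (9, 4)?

(12, 3)

tangent at (9, 4): λ = (3·9² + 16)/(2·4) ≡ 4/8. 8⁻¹ ≡ 15 (mod 17), so λ ≡ 4·15 ≡ 9.
  x = λ² - 9 - 9 = 81 - 18 ≡ 12; y = λ·(9 - 12) - 4 ≡ 3. → (12, 3)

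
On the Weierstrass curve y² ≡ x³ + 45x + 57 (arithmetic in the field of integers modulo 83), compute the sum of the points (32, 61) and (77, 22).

(5, 65)

(32, 61) + (77, 22). λ = (22 - 61)/(77 - 32) ≡ 44/45 mod 83. 45⁻¹ ≡ 24 (mod 83), so λ ≡ 60.
  x = λ² - 32 - 77 = 3600 - 109 ≡ 5; y = λ·(32 - 5) - 61 ≡ 65. → (5, 65)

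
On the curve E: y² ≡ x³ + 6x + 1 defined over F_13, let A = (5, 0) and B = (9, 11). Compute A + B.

(9, 2)

(5, 0) + (9, 11). λ = (11 - 0)/(9 - 5) ≡ 11/4 mod 13. 4⁻¹ ≡ 10 (mod 13), so λ ≡ 6.
  x = λ² - 5 - 9 = 36 - 14 ≡ 9; y = λ·(5 - 9) - 0 ≡ 2. → (9, 2)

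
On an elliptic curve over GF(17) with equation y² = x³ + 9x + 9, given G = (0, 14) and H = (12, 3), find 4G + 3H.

First 4G:
Repeated addition: build up to 4G.
2G: tangent at (0, 14): λ = (3·0² + 9)/(2·14) ≡ 9/11. 11⁻¹ ≡ 14 (mod 17) since 11·14 = 154 ≡ 1, so λ ≡ 9·14 ≡ 7.
  x = λ² - 0 - 0 = 49 - 0 ≡ 15; y = λ·(0 - 15) - 14 ≡ 0. → (15, 0)
3G: (15, 0) + (0, 14). λ = (14 - 0)/(0 - 15) ≡ 14/2 mod 17. 2⁻¹ ≡ 9 (mod 17), so λ ≡ 7.
  x = λ² - 15 - 0 = 49 - 15 ≡ 0; y = λ·(15 - 0) - 0 ≡ 3. → (0, 3)
4G: (0, 3) + (0, 14): same x and y₁ ≡ -y₂, so the sum is the point at infinity.
4G = the point at infinity.
Next 3H:
Repeated addition: build up to 3H.
2H: tangent at (12, 3): λ = (3·12² + 9)/(2·3) ≡ 16/6. 6⁻¹ ≡ 3 (mod 17), so λ ≡ 16·3 ≡ 14.
  x = λ² - 12 - 12 = 196 - 24 ≡ 2; y = λ·(12 - 2) - 3 ≡ 1. → (2, 1)
3H: (2, 1) + (12, 3). λ = (3 - 1)/(12 - 2) ≡ 2/10 mod 17. 10⁻¹ ≡ 12 (mod 17) since 10·12 = 120 ≡ 1, so λ ≡ 7.
  x = λ² - 2 - 12 = 49 - 14 ≡ 1; y = λ·(2 - 1) - 1 ≡ 6. → (1, 6)
3H = (1, 6).
Finally 4G + 3H:
the point at infinity + (1, 6) = (1, 6) (identity).

(1, 6)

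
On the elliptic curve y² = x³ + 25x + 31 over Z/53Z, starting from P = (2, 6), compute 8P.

(47, 6)

Repeated addition: build up to 8P.
2P: tangent at (2, 6): λ = (3·2² + 25)/(2·6) ≡ 37/12. 12⁻¹ ≡ 31 (mod 53), so λ ≡ 37·31 ≡ 34.
  x = λ² - 2 - 2 = 1156 - 4 ≡ 39; y = λ·(2 - 39) - 6 ≡ 8. → (39, 8)
3P: (39, 8) + (2, 6). λ = (6 - 8)/(2 - 39) ≡ 51/16 mod 53. 16⁻¹ ≡ 10 (mod 53), so λ ≡ 33.
  x = λ² - 39 - 2 = 1089 - 41 ≡ 41; y = λ·(39 - 41) - 8 ≡ 32. → (41, 32)
4P: (41, 32) + (2, 6). λ = (6 - 32)/(2 - 41) ≡ 27/14 mod 53. 14⁻¹ ≡ 19 (mod 53) since 14·19 = 266 ≡ 1, so λ ≡ 36.
  x = λ² - 41 - 2 = 1296 - 43 ≡ 34; y = λ·(41 - 34) - 32 ≡ 8. → (34, 8)
5P: (34, 8) + (2, 6). λ = (6 - 8)/(2 - 34) ≡ 51/21 mod 53. 21⁻¹ ≡ 48 (mod 53) since 21·48 = 1008 ≡ 1, so λ ≡ 10.
  x = λ² - 34 - 2 = 100 - 36 ≡ 11; y = λ·(34 - 11) - 8 ≡ 10. → (11, 10)
6P: (11, 10) + (2, 6). λ = (6 - 10)/(2 - 11) ≡ 49/44 mod 53. 44⁻¹ ≡ 47 (mod 53), so λ ≡ 24.
  x = λ² - 11 - 2 = 576 - 13 ≡ 33; y = λ·(11 - 33) - 10 ≡ 45. → (33, 45)
7P: (33, 45) + (2, 6). λ = (6 - 45)/(2 - 33) ≡ 14/22 mod 53. 22⁻¹ ≡ 41 (mod 53) since 22·41 = 902 ≡ 1, so λ ≡ 44.
  x = λ² - 33 - 2 = 1936 - 35 ≡ 46; y = λ·(33 - 46) - 45 ≡ 19. → (46, 19)
8P: (46, 19) + (2, 6). λ = (6 - 19)/(2 - 46) ≡ 40/9 mod 53. 9⁻¹ ≡ 6 (mod 53) since 9·6 = 54 ≡ 1, so λ ≡ 28.
  x = λ² - 46 - 2 = 784 - 48 ≡ 47; y = λ·(46 - 47) - 19 ≡ 6. → (47, 6)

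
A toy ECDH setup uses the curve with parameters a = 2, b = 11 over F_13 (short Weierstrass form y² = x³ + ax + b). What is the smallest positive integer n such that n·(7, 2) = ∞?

5

2P: tangent at (7, 2): λ = (3·7² + 2)/(2·2) ≡ 6/4. 4⁻¹ ≡ 10 (mod 13), so λ ≡ 6·10 ≡ 8.
  x = λ² - 7 - 7 = 64 - 14 ≡ 11; y = λ·(7 - 11) - 2 ≡ 5. → (11, 5)
3P: (11, 5) + (7, 2). λ = (2 - 5)/(7 - 11) ≡ 10/9 mod 13. 9⁻¹ ≡ 3 (mod 13), so λ ≡ 4.
  x = λ² - 11 - 7 = 16 - 18 ≡ 11; y = λ·(11 - 11) - 5 ≡ 8. → (11, 8)
4P: (11, 8) + (7, 2). λ = (2 - 8)/(7 - 11) ≡ 7/9 mod 13. 9⁻¹ ≡ 3 (mod 13) since 9·3 = 27 ≡ 1, so λ ≡ 8.
  x = λ² - 11 - 7 = 64 - 18 ≡ 7; y = λ·(11 - 7) - 8 ≡ 11. → (7, 11)
5P: (7, 11) + (7, 2): same x and y₁ ≡ -y₂, so the sum is ∞.
5P = ∞, so the order is 5.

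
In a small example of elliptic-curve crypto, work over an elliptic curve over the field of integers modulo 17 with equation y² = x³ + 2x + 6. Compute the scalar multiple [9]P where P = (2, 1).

(11, 13)

Double-and-add on 9 = (1001)₂. Start with P = (2, 1) for the leading 1-bit.
double: tangent at (2, 1): λ = (3·2² + 2)/(2·1) ≡ 14/2. 2⁻¹ ≡ 9 (mod 17), so λ ≡ 14·9 ≡ 7.
  x = λ² - 2 - 2 = 49 - 4 ≡ 11; y = λ·(2 - 11) - 1 ≡ 4. → (11, 4)
double: tangent at (11, 4): λ = (3·11² + 2)/(2·4) ≡ 8/8. 8⁻¹ ≡ 15 (mod 17), so λ ≡ 8·15 ≡ 1.
  x = λ² - 11 - 11 = 1 - 22 ≡ 13; y = λ·(11 - 13) - 4 ≡ 11. → (13, 11)
double: tangent at (13, 11): λ = (3·13² + 2)/(2·11) ≡ 16/5. 5⁻¹ ≡ 7 (mod 17) since 5·7 = 35 ≡ 1, so λ ≡ 16·7 ≡ 10.
  x = λ² - 13 - 13 = 100 - 26 ≡ 6; y = λ·(13 - 6) - 11 ≡ 8. → (6, 8)
add P: (6, 8) + (2, 1). λ = (1 - 8)/(2 - 6) ≡ 10/13 mod 17. 13⁻¹ ≡ 4 (mod 17) since 13·4 = 52 ≡ 1, so λ ≡ 6.
  x = λ² - 6 - 2 = 36 - 8 ≡ 11; y = λ·(6 - 11) - 8 ≡ 13. → (11, 13)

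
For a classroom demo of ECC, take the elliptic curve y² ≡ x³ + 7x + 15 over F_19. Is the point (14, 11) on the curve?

yes

y² = 11² ≡ 7; x³ + 7x + 15 = 2857 ≡ 7 (mod 19). 7 = 7.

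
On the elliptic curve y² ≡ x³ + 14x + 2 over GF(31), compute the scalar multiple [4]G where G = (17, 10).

Double-and-add on 4 = (100)₂. Start with G = (17, 10) for the leading 1-bit.
double: tangent at (17, 10): λ = (3·17² + 14)/(2·10) ≡ 13/20. 20⁻¹ ≡ 14 (mod 31) since 20·14 = 280 ≡ 1, so λ ≡ 13·14 ≡ 27.
  x = λ² - 17 - 17 = 729 - 34 ≡ 13; y = λ·(17 - 13) - 10 ≡ 5. → (13, 5)
double: tangent at (13, 5): λ = (3·13² + 14)/(2·5) ≡ 25/10. 10⁻¹ ≡ 28 (mod 31), so λ ≡ 25·28 ≡ 18.
  x = λ² - 13 - 13 = 324 - 26 ≡ 19; y = λ·(13 - 19) - 5 ≡ 11. → (19, 11)

(19, 11)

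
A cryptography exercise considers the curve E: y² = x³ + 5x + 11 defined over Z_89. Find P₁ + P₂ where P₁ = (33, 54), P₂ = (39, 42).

(33, 54) + (39, 42). λ = (42 - 54)/(39 - 33) ≡ 77/6 mod 89. 6⁻¹ ≡ 15 (mod 89) since 6·15 = 90 ≡ 1, so λ ≡ 87.
  x = λ² - 33 - 39 = 7569 - 72 ≡ 21; y = λ·(33 - 21) - 54 ≡ 11. → (21, 11)

(21, 11)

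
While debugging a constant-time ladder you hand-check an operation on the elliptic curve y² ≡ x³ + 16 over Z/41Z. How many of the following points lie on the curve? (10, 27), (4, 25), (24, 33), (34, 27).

2

(10, 27): 27² ≡ 32, rhs ≡ 32 → on.
(4, 25): 25² ≡ 10, rhs ≡ 39 → off.
(24, 33): 33² ≡ 23, rhs ≡ 23 → on.
(34, 27): 27² ≡ 32, rhs ≡ 1 → off.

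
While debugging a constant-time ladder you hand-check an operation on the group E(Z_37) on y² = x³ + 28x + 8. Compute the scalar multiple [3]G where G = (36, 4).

(20, 24)

Repeated addition: build up to 3G.
2G: tangent at (36, 4): λ = (3·36² + 28)/(2·4) ≡ 31/8. 8⁻¹ ≡ 14 (mod 37) since 8·14 = 112 ≡ 1, so λ ≡ 31·14 ≡ 27.
  x = λ² - 36 - 36 = 729 - 72 ≡ 28; y = λ·(36 - 28) - 4 ≡ 27. → (28, 27)
3G: (28, 27) + (36, 4). λ = (4 - 27)/(36 - 28) ≡ 14/8 mod 37. 8⁻¹ ≡ 14 (mod 37) since 8·14 = 112 ≡ 1, so λ ≡ 11.
  x = λ² - 28 - 36 = 121 - 64 ≡ 20; y = λ·(28 - 20) - 27 ≡ 24. → (20, 24)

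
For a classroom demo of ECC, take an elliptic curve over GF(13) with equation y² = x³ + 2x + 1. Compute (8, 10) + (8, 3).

The two points share x = 8 and their y-coordinates satisfy 10 + 3 ≡ 0 (mod 13), so they are inverses. Their sum is 𝒪.

O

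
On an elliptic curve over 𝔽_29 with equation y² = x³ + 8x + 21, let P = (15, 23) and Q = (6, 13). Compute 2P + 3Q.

First 2P:
Repeated addition: build up to 2P.
2P: tangent at (15, 23): λ = (3·15² + 8)/(2·23) ≡ 16/17. 17⁻¹ ≡ 12 (mod 29), so λ ≡ 16·12 ≡ 18.
  x = λ² - 15 - 15 = 324 - 30 ≡ 4; y = λ·(15 - 4) - 23 ≡ 1. → (4, 1)
2P = (4, 1).
Next 3Q:
Repeated addition: build up to 3Q.
2Q: tangent at (6, 13): λ = (3·6² + 8)/(2·13) ≡ 0/26. 26⁻¹ ≡ 19 (mod 29), so λ ≡ 0·19 ≡ 0.
  x = λ² - 6 - 6 = 0 - 12 ≡ 17; y = λ·(6 - 17) - 13 ≡ 16. → (17, 16)
3Q: (17, 16) + (6, 13). λ = (13 - 16)/(6 - 17) ≡ 26/18 mod 29. 18⁻¹ ≡ 21 (mod 29) since 18·21 = 378 ≡ 1, so λ ≡ 24.
  x = λ² - 17 - 6 = 576 - 23 ≡ 2; y = λ·(17 - 2) - 16 ≡ 25. → (2, 25)
3Q = (2, 25).
Finally 2P + 3Q:
(4, 1) + (2, 25). λ = (25 - 1)/(2 - 4) ≡ 24/27 mod 29. 27⁻¹ ≡ 14 (mod 29), so λ ≡ 17.
  x = λ² - 4 - 2 = 289 - 6 ≡ 22; y = λ·(4 - 22) - 1 ≡ 12. → (22, 12)

(22, 12)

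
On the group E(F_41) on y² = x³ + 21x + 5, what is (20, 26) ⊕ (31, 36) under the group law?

(20, 26) + (31, 36). λ = (36 - 26)/(31 - 20) ≡ 10/11 mod 41. 11⁻¹ ≡ 15 (mod 41), so λ ≡ 27.
  x = λ² - 20 - 31 = 729 - 51 ≡ 22; y = λ·(20 - 22) - 26 ≡ 2. → (22, 2)

(22, 2)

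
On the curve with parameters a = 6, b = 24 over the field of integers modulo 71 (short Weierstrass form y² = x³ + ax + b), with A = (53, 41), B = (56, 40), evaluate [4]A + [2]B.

(11, 1)

First 4A:
Repeated addition: build up to 4A.
2A: tangent at (53, 41): λ = (3·53² + 6)/(2·41) ≡ 55/11. 11⁻¹ ≡ 13 (mod 71), so λ ≡ 55·13 ≡ 5.
  x = λ² - 53 - 53 = 25 - 106 ≡ 61; y = λ·(53 - 61) - 41 ≡ 61. → (61, 61)
3A: (61, 61) + (53, 41). λ = (41 - 61)/(53 - 61) ≡ 51/63 mod 71. 63⁻¹ ≡ 62 (mod 71), so λ ≡ 38.
  x = λ² - 61 - 53 = 1444 - 114 ≡ 52; y = λ·(61 - 52) - 61 ≡ 68. → (52, 68)
4A: (52, 68) + (53, 41). λ = (41 - 68)/(53 - 52) ≡ 44/1 mod 71. 1⁻¹ ≡ 1 (mod 71), so λ ≡ 44.
  x = λ² - 52 - 53 = 1936 - 105 ≡ 56; y = λ·(52 - 56) - 68 ≡ 40. → (56, 40)
4A = (56, 40).
Next 2B:
Repeated addition: build up to 2B.
2B: tangent at (56, 40): λ = (3·56² + 6)/(2·40) ≡ 42/9. 9⁻¹ ≡ 8 (mod 71), so λ ≡ 42·8 ≡ 52.
  x = λ² - 56 - 56 = 2704 - 112 ≡ 36; y = λ·(56 - 36) - 40 ≡ 6. → (36, 6)
2B = (36, 6).
Finally 4A + 2B:
(56, 40) + (36, 6). λ = (6 - 40)/(36 - 56) ≡ 37/51 mod 71. 51⁻¹ ≡ 39 (mod 71), so λ ≡ 23.
  x = λ² - 56 - 36 = 529 - 92 ≡ 11; y = λ·(56 - 11) - 40 ≡ 1. → (11, 1)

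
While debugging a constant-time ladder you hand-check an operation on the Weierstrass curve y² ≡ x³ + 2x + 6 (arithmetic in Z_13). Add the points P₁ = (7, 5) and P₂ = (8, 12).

(8, 1)

(7, 5) + (8, 12). λ = (12 - 5)/(8 - 7) ≡ 7/1 mod 13. 1⁻¹ ≡ 1 (mod 13) since 1·1 = 1 ≡ 1, so λ ≡ 7.
  x = λ² - 7 - 8 = 49 - 15 ≡ 8; y = λ·(7 - 8) - 5 ≡ 1. → (8, 1)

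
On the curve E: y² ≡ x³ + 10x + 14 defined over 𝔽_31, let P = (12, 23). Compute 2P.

tangent at (12, 23): λ = (3·12² + 10)/(2·23) ≡ 8/15. 15⁻¹ ≡ 29 (mod 31) since 15·29 = 435 ≡ 1, so λ ≡ 8·29 ≡ 15.
  x = λ² - 12 - 12 = 225 - 24 ≡ 15; y = λ·(12 - 15) - 23 ≡ 25. → (15, 25)

(15, 25)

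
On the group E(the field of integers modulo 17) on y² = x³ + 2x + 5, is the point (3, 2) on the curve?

yes

y² = 2² ≡ 4; x³ + 2x + 5 = 38 ≡ 4 (mod 17). 4 = 4.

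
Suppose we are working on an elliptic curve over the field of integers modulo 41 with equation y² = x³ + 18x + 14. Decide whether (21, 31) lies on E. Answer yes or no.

y² = 31² ≡ 18; x³ + 18x + 14 = 9653 ≡ 18 (mod 41). 18 = 18.

yes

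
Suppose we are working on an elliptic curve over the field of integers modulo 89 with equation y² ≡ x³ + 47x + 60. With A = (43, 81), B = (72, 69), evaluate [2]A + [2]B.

First 2A:
Repeated addition: build up to 2A.
2A: tangent at (43, 81): λ = (3·43² + 47)/(2·81) ≡ 76/73. 73⁻¹ ≡ 50 (mod 89) since 73·50 = 3650 ≡ 1, so λ ≡ 76·50 ≡ 62.
  x = λ² - 43 - 43 = 3844 - 86 ≡ 20; y = λ·(43 - 20) - 81 ≡ 10. → (20, 10)
2A = (20, 10).
Next 2B:
Repeated addition: build up to 2B.
2B: tangent at (72, 69): λ = (3·72² + 47)/(2·69) ≡ 24/49. 49⁻¹ ≡ 20 (mod 89), so λ ≡ 24·20 ≡ 35.
  x = λ² - 72 - 72 = 1225 - 144 ≡ 13; y = λ·(72 - 13) - 69 ≡ 38. → (13, 38)
2B = (13, 38).
Finally 2A + 2B:
(20, 10) + (13, 38). λ = (38 - 10)/(13 - 20) ≡ 28/82 mod 89. 82⁻¹ ≡ 38 (mod 89), so λ ≡ 85.
  x = λ² - 20 - 13 = 7225 - 33 ≡ 72; y = λ·(20 - 72) - 10 ≡ 20. → (72, 20)

(72, 20)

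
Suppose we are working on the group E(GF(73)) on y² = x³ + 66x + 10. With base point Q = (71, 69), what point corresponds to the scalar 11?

(59, 49)

Repeated addition: build up to 11Q.
2Q: tangent at (71, 69): λ = (3·71² + 66)/(2·69) ≡ 5/65. 65⁻¹ ≡ 9 (mod 73) since 65·9 = 585 ≡ 1, so λ ≡ 5·9 ≡ 45.
  x = λ² - 71 - 71 = 2025 - 142 ≡ 58; y = λ·(71 - 58) - 69 ≡ 5. → (58, 5)
3Q: (58, 5) + (71, 69). λ = (69 - 5)/(71 - 58) ≡ 64/13 mod 73. 13⁻¹ ≡ 45 (mod 73), so λ ≡ 33.
  x = λ² - 58 - 71 = 1089 - 129 ≡ 11; y = λ·(58 - 11) - 5 ≡ 13. → (11, 13)
4Q: (11, 13) + (71, 69). λ = (69 - 13)/(71 - 11) ≡ 56/60 mod 73. 60⁻¹ ≡ 28 (mod 73) since 60·28 = 1680 ≡ 1, so λ ≡ 35.
  x = λ² - 11 - 71 = 1225 - 82 ≡ 48; y = λ·(11 - 48) - 13 ≡ 6. → (48, 6)
5Q: (48, 6) + (71, 69). λ = (69 - 6)/(71 - 48) ≡ 63/23 mod 73. 23⁻¹ ≡ 54 (mod 73), so λ ≡ 44.
  x = λ² - 48 - 71 = 1936 - 119 ≡ 65; y = λ·(48 - 65) - 6 ≡ 49. → (65, 49)
6Q: (65, 49) + (71, 69). λ = (69 - 49)/(71 - 65) ≡ 20/6 mod 73. 6⁻¹ ≡ 61 (mod 73), so λ ≡ 52.
  x = λ² - 65 - 71 = 2704 - 136 ≡ 13; y = λ·(65 - 13) - 49 ≡ 27. → (13, 27)
7Q: (13, 27) + (71, 69). λ = (69 - 27)/(71 - 13) ≡ 42/58 mod 73. 58⁻¹ ≡ 34 (mod 73), so λ ≡ 41.
  x = λ² - 13 - 71 = 1681 - 84 ≡ 64; y = λ·(13 - 64) - 27 ≡ 72. → (64, 72)
8Q: (64, 72) + (71, 69). λ = (69 - 72)/(71 - 64) ≡ 70/7 mod 73. 7⁻¹ ≡ 21 (mod 73), so λ ≡ 10.
  x = λ² - 64 - 71 = 100 - 135 ≡ 38; y = λ·(64 - 38) - 72 ≡ 42. → (38, 42)
9Q: (38, 42) + (71, 69). λ = (69 - 42)/(71 - 38) ≡ 27/33 mod 73. 33⁻¹ ≡ 31 (mod 73), so λ ≡ 34.
  x = λ² - 38 - 71 = 1156 - 109 ≡ 25; y = λ·(38 - 25) - 42 ≡ 35. → (25, 35)
10Q: (25, 35) + (71, 69). λ = (69 - 35)/(71 - 25) ≡ 34/46 mod 73. 46⁻¹ ≡ 27 (mod 73), so λ ≡ 42.
  x = λ² - 25 - 71 = 1764 - 96 ≡ 62; y = λ·(25 - 62) - 35 ≡ 17. → (62, 17)
11Q: (62, 17) + (71, 69). λ = (69 - 17)/(71 - 62) ≡ 52/9 mod 73. 9⁻¹ ≡ 65 (mod 73) since 9·65 = 585 ≡ 1, so λ ≡ 22.
  x = λ² - 62 - 71 = 484 - 133 ≡ 59; y = λ·(62 - 59) - 17 ≡ 49. → (59, 49)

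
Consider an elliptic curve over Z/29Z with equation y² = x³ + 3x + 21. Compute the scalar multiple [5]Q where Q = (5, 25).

Repeated addition: build up to 5Q.
2Q: tangent at (5, 25): λ = (3·5² + 3)/(2·25) ≡ 20/21. 21⁻¹ ≡ 18 (mod 29), so λ ≡ 20·18 ≡ 12.
  x = λ² - 5 - 5 = 144 - 10 ≡ 18; y = λ·(5 - 18) - 25 ≡ 22. → (18, 22)
3Q: (18, 22) + (5, 25). λ = (25 - 22)/(5 - 18) ≡ 3/16 mod 29. 16⁻¹ ≡ 20 (mod 29), so λ ≡ 2.
  x = λ² - 18 - 5 = 4 - 23 ≡ 10; y = λ·(18 - 10) - 22 ≡ 23. → (10, 23)
4Q: (10, 23) + (5, 25). λ = (25 - 23)/(5 - 10) ≡ 2/24 mod 29. 24⁻¹ ≡ 23 (mod 29), so λ ≡ 17.
  x = λ² - 10 - 5 = 289 - 15 ≡ 13; y = λ·(10 - 13) - 23 ≡ 13. → (13, 13)
5Q: (13, 13) + (5, 25). λ = (25 - 13)/(5 - 13) ≡ 12/21 mod 29. 21⁻¹ ≡ 18 (mod 29), so λ ≡ 13.
  x = λ² - 13 - 5 = 169 - 18 ≡ 6; y = λ·(13 - 6) - 13 ≡ 20. → (6, 20)

(6, 20)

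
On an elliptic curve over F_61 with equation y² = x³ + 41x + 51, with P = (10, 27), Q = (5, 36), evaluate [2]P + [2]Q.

(38, 19)

First 2P:
Repeated addition: build up to 2P.
2P: tangent at (10, 27): λ = (3·10² + 41)/(2·27) ≡ 36/54. 54⁻¹ ≡ 26 (mod 61), so λ ≡ 36·26 ≡ 21.
  x = λ² - 10 - 10 = 441 - 20 ≡ 55; y = λ·(10 - 55) - 27 ≡ 4. → (55, 4)
2P = (55, 4).
Next 2Q:
Repeated addition: build up to 2Q.
2Q: tangent at (5, 36): λ = (3·5² + 41)/(2·36) ≡ 55/11. 11⁻¹ ≡ 50 (mod 61), so λ ≡ 55·50 ≡ 5.
  x = λ² - 5 - 5 = 25 - 10 ≡ 15; y = λ·(5 - 15) - 36 ≡ 36. → (15, 36)
2Q = (15, 36).
Finally 2P + 2Q:
(55, 4) + (15, 36). λ = (36 - 4)/(15 - 55) ≡ 32/21 mod 61. 21⁻¹ ≡ 32 (mod 61), so λ ≡ 48.
  x = λ² - 55 - 15 = 2304 - 70 ≡ 38; y = λ·(55 - 38) - 4 ≡ 19. → (38, 19)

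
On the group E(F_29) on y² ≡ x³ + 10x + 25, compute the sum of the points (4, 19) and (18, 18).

(4, 19) + (18, 18). λ = (18 - 19)/(18 - 4) ≡ 28/14 mod 29. 14⁻¹ ≡ 27 (mod 29), so λ ≡ 2.
  x = λ² - 4 - 18 = 4 - 22 ≡ 11; y = λ·(4 - 11) - 19 ≡ 25. → (11, 25)

(11, 25)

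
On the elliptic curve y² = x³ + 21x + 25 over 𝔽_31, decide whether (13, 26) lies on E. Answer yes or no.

y² = 26² ≡ 25; x³ + 21x + 25 = 2495 ≡ 15 (mod 31). 25 ≠ 15.

no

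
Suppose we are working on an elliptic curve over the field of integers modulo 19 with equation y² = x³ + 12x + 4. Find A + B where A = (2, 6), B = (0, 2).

(2, 13)

(2, 6) + (0, 2). λ = (2 - 6)/(0 - 2) ≡ 15/17 mod 19. 17⁻¹ ≡ 9 (mod 19), so λ ≡ 2.
  x = λ² - 2 - 0 = 4 - 2 ≡ 2; y = λ·(2 - 2) - 6 ≡ 13. → (2, 13)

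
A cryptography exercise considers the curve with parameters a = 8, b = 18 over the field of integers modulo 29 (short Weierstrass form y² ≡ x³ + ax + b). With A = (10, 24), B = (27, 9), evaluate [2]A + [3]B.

First 2A:
Repeated addition: build up to 2A.
2A: tangent at (10, 24): λ = (3·10² + 8)/(2·24) ≡ 18/19. 19⁻¹ ≡ 26 (mod 29), so λ ≡ 18·26 ≡ 4.
  x = λ² - 10 - 10 = 16 - 20 ≡ 25; y = λ·(10 - 25) - 24 ≡ 3. → (25, 3)
2A = (25, 3).
Next 3B:
Repeated addition: build up to 3B.
2B: tangent at (27, 9): λ = (3·27² + 8)/(2·9) ≡ 20/18. 18⁻¹ ≡ 21 (mod 29) since 18·21 = 378 ≡ 1, so λ ≡ 20·21 ≡ 14.
  x = λ² - 27 - 27 = 196 - 54 ≡ 26; y = λ·(27 - 26) - 9 ≡ 5. → (26, 5)
3B: (26, 5) + (27, 9). λ = (9 - 5)/(27 - 26) ≡ 4/1 mod 29. 1⁻¹ ≡ 1 (mod 29) since 1·1 = 1 ≡ 1, so λ ≡ 4.
  x = λ² - 26 - 27 = 16 - 53 ≡ 21; y = λ·(26 - 21) - 5 ≡ 15. → (21, 15)
3B = (21, 15).
Finally 2A + 3B:
(25, 3) + (21, 15). λ = (15 - 3)/(21 - 25) ≡ 12/25 mod 29. 25⁻¹ ≡ 7 (mod 29), so λ ≡ 26.
  x = λ² - 25 - 21 = 676 - 46 ≡ 21; y = λ·(25 - 21) - 3 ≡ 14. → (21, 14)

(21, 14)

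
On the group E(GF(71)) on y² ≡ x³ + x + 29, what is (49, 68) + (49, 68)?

tangent at (49, 68): λ = (3·49² + 1)/(2·68) ≡ 33/65. 65⁻¹ ≡ 59 (mod 71), so λ ≡ 33·59 ≡ 30.
  x = λ² - 49 - 49 = 900 - 98 ≡ 21; y = λ·(49 - 21) - 68 ≡ 62. → (21, 62)

(21, 62)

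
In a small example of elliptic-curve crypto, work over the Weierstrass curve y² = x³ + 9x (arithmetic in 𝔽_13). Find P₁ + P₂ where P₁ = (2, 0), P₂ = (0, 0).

(11, 0)

(2, 0) + (0, 0). λ = (0 - 0)/(0 - 2) ≡ 0/11 mod 13. 11⁻¹ ≡ 6 (mod 13), so λ ≡ 0.
  x = λ² - 2 - 0 = 0 - 2 ≡ 11; y = λ·(2 - 11) - 0 ≡ 0. → (11, 0)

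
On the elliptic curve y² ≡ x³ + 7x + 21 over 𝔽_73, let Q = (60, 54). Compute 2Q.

(30, 32)

tangent at (60, 54): λ = (3·60² + 7)/(2·54) ≡ 3/35. 35⁻¹ ≡ 48 (mod 73), so λ ≡ 3·48 ≡ 71.
  x = λ² - 60 - 60 = 5041 - 120 ≡ 30; y = λ·(60 - 30) - 54 ≡ 32. → (30, 32)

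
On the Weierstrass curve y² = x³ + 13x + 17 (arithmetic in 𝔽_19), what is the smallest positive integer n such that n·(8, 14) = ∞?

5

2P: tangent at (8, 14): λ = (3·8² + 13)/(2·14) ≡ 15/9. 9⁻¹ ≡ 17 (mod 19) since 9·17 = 153 ≡ 1, so λ ≡ 15·17 ≡ 8.
  x = λ² - 8 - 8 = 64 - 16 ≡ 10; y = λ·(8 - 10) - 14 ≡ 8. → (10, 8)
3P: (10, 8) + (8, 14). λ = (14 - 8)/(8 - 10) ≡ 6/17 mod 19. 17⁻¹ ≡ 9 (mod 19), so λ ≡ 16.
  x = λ² - 10 - 8 = 256 - 18 ≡ 10; y = λ·(10 - 10) - 8 ≡ 11. → (10, 11)
4P: (10, 11) + (8, 14). λ = (14 - 11)/(8 - 10) ≡ 3/17 mod 19. 17⁻¹ ≡ 9 (mod 19), so λ ≡ 8.
  x = λ² - 10 - 8 = 64 - 18 ≡ 8; y = λ·(10 - 8) - 11 ≡ 5. → (8, 5)
5P: (8, 5) + (8, 14): same x and y₁ ≡ -y₂, so the sum is ∞.
5P = ∞, so the order is 5.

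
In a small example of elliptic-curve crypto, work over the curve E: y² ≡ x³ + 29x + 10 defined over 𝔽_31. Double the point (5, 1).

tangent at (5, 1): λ = (3·5² + 29)/(2·1) ≡ 11/2. 2⁻¹ ≡ 16 (mod 31), so λ ≡ 11·16 ≡ 21.
  x = λ² - 5 - 5 = 441 - 10 ≡ 28; y = λ·(5 - 28) - 1 ≡ 12. → (28, 12)

(28, 12)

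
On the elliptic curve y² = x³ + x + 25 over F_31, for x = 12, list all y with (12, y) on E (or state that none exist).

none

x³ + 1x + 25 = 1765 ≡ 29 (mod 31).
29 is a non-residue mod 31; no y exists.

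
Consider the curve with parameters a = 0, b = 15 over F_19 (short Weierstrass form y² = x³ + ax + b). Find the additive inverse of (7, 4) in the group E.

(7, 15)

-(7, 4) = (7, -4 mod 19) = (7, 15).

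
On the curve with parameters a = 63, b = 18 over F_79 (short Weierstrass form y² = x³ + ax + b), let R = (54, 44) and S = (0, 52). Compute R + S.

(54, 44) + (0, 52). λ = (52 - 44)/(0 - 54) ≡ 8/25 mod 79. 25⁻¹ ≡ 19 (mod 79) since 25·19 = 475 ≡ 1, so λ ≡ 73.
  x = λ² - 54 - 0 = 5329 - 54 ≡ 61; y = λ·(54 - 61) - 44 ≡ 77. → (61, 77)

(61, 77)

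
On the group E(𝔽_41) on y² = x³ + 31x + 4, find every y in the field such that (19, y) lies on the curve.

x³ + 31x + 4 = 7452 ≡ 31 (mod 41).
Square roots of 31 mod 41: 20 and 21 (since 20² = 400 ≡ 31).

20, 21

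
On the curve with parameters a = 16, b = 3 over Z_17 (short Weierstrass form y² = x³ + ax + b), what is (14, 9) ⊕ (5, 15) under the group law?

(14, 9) + (5, 15). λ = (15 - 9)/(5 - 14) ≡ 6/8 mod 17. 8⁻¹ ≡ 15 (mod 17) since 8·15 = 120 ≡ 1, so λ ≡ 5.
  x = λ² - 14 - 5 = 25 - 19 ≡ 6; y = λ·(14 - 6) - 9 ≡ 14. → (6, 14)

(6, 14)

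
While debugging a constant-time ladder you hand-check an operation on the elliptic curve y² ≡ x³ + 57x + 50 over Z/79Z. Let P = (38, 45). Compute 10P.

Double-and-add on 10 = (1010)₂. Start with P = (38, 45) for the leading 1-bit.
double: tangent at (38, 45): λ = (3·38² + 57)/(2·45) ≡ 44/11. 11⁻¹ ≡ 36 (mod 79), so λ ≡ 44·36 ≡ 4.
  x = λ² - 38 - 38 = 16 - 76 ≡ 19; y = λ·(38 - 19) - 45 ≡ 31. → (19, 31)
double: tangent at (19, 31): λ = (3·19² + 57)/(2·31) ≡ 34/62. 62⁻¹ ≡ 65 (mod 79), so λ ≡ 34·65 ≡ 77.
  x = λ² - 19 - 19 = 5929 - 38 ≡ 45; y = λ·(19 - 45) - 31 ≡ 21. → (45, 21)
add P: (45, 21) + (38, 45). λ = (45 - 21)/(38 - 45) ≡ 24/72 mod 79. 72⁻¹ ≡ 45 (mod 79), so λ ≡ 53.
  x = λ² - 45 - 38 = 2809 - 83 ≡ 40; y = λ·(45 - 40) - 21 ≡ 7. → (40, 7)
double: tangent at (40, 7): λ = (3·40² + 57)/(2·7) ≡ 38/14. 14⁻¹ ≡ 17 (mod 79) since 14·17 = 238 ≡ 1, so λ ≡ 38·17 ≡ 14.
  x = λ² - 40 - 40 = 196 - 80 ≡ 37; y = λ·(40 - 37) - 7 ≡ 35. → (37, 35)

(37, 35)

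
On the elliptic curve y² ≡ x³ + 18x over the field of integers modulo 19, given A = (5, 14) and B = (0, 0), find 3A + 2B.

(6, 18)

First 3A:
Repeated addition: build up to 3A.
2A: tangent at (5, 14): λ = (3·5² + 18)/(2·14) ≡ 17/9. 9⁻¹ ≡ 17 (mod 19) since 9·17 = 153 ≡ 1, so λ ≡ 17·17 ≡ 4.
  x = λ² - 5 - 5 = 16 - 10 ≡ 6; y = λ·(5 - 6) - 14 ≡ 1. → (6, 1)
3A: (6, 1) + (5, 14). λ = (14 - 1)/(5 - 6) ≡ 13/18 mod 19. 18⁻¹ ≡ 18 (mod 19), so λ ≡ 6.
  x = λ² - 6 - 5 = 36 - 11 ≡ 6; y = λ·(6 - 6) - 1 ≡ 18. → (6, 18)
3A = (6, 18).
Next 2B:
Repeated addition: build up to 2B.
2B: (0, 0) + (0, 0): same x and y₁ ≡ -y₂, so the sum is ∞.
2B = ∞.
Finally 3A + 2B:
(6, 18) + ∞ = (6, 18) (identity).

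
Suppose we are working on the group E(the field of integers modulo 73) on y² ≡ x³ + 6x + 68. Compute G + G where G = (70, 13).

tangent at (70, 13): λ = (3·70² + 6)/(2·13) ≡ 33/26. 26⁻¹ ≡ 59 (mod 73) since 26·59 = 1534 ≡ 1, so λ ≡ 33·59 ≡ 49.
  x = λ² - 70 - 70 = 2401 - 140 ≡ 71; y = λ·(70 - 71) - 13 ≡ 11. → (71, 11)

(71, 11)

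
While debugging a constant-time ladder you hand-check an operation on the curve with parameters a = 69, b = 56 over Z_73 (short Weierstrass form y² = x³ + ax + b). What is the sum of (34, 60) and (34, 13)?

The two points share x = 34 and their y-coordinates satisfy 60 + 13 ≡ 0 (mod 73), so they are inverses. Their sum is O.

O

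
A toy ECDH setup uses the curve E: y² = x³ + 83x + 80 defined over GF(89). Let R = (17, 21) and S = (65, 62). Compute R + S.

(8, 59)

(17, 21) + (65, 62). λ = (62 - 21)/(65 - 17) ≡ 41/48 mod 89. 48⁻¹ ≡ 13 (mod 89) since 48·13 = 624 ≡ 1, so λ ≡ 88.
  x = λ² - 17 - 65 = 7744 - 82 ≡ 8; y = λ·(17 - 8) - 21 ≡ 59. → (8, 59)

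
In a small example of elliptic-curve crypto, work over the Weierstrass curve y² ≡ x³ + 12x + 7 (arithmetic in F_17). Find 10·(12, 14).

Write Q = (12, 14).
Double-and-add on 10 = (1010)₂. Start with Q = (12, 14) for the leading 1-bit.
double: tangent at (12, 14): λ = (3·12² + 12)/(2·14) ≡ 2/11. 11⁻¹ ≡ 14 (mod 17), so λ ≡ 2·14 ≡ 11.
  x = λ² - 12 - 12 = 121 - 24 ≡ 12; y = λ·(12 - 12) - 14 ≡ 3. → (12, 3)
double: tangent at (12, 3): λ = (3·12² + 12)/(2·3) ≡ 2/6. 6⁻¹ ≡ 3 (mod 17), so λ ≡ 2·3 ≡ 6.
  x = λ² - 12 - 12 = 36 - 24 ≡ 12; y = λ·(12 - 12) - 3 ≡ 14. → (12, 14)
add Q: tangent at (12, 14): λ = (3·12² + 12)/(2·14) ≡ 2/11. 11⁻¹ ≡ 14 (mod 17) since 11·14 = 154 ≡ 1, so λ ≡ 2·14 ≡ 11.
  x = λ² - 12 - 12 = 121 - 24 ≡ 12; y = λ·(12 - 12) - 14 ≡ 3. → (12, 3)
double: tangent at (12, 3): λ = (3·12² + 12)/(2·3) ≡ 2/6. 6⁻¹ ≡ 3 (mod 17), so λ ≡ 2·3 ≡ 6.
  x = λ² - 12 - 12 = 36 - 24 ≡ 12; y = λ·(12 - 12) - 3 ≡ 14. → (12, 14)

(12, 14)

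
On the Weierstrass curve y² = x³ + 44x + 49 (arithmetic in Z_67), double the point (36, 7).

(14, 27)

tangent at (36, 7): λ = (3·36² + 44)/(2·7) ≡ 46/14. 14⁻¹ ≡ 24 (mod 67), so λ ≡ 46·24 ≡ 32.
  x = λ² - 36 - 36 = 1024 - 72 ≡ 14; y = λ·(36 - 14) - 7 ≡ 27. → (14, 27)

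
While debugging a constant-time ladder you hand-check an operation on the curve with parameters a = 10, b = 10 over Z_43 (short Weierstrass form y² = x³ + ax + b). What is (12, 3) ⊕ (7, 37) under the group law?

(12, 3) + (7, 37). λ = (37 - 3)/(7 - 12) ≡ 34/38 mod 43. 38⁻¹ ≡ 17 (mod 43), so λ ≡ 19.
  x = λ² - 12 - 7 = 361 - 19 ≡ 41; y = λ·(12 - 41) - 3 ≡ 5. → (41, 5)

(41, 5)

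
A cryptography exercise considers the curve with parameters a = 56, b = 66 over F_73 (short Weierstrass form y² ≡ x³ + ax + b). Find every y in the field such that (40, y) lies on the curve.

none

x³ + 56x + 66 = 66306 ≡ 22 (mod 73).
22 is a non-residue mod 73; no y exists.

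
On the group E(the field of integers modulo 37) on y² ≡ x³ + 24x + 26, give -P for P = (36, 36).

(36, 1)

-(36, 36) = (36, -36 mod 37) = (36, 1).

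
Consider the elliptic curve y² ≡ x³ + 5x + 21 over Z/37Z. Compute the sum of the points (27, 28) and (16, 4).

(27, 28) + (16, 4). λ = (4 - 28)/(16 - 27) ≡ 13/26 mod 37. 26⁻¹ ≡ 10 (mod 37), so λ ≡ 19.
  x = λ² - 27 - 16 = 361 - 43 ≡ 22; y = λ·(27 - 22) - 28 ≡ 30. → (22, 30)

(22, 30)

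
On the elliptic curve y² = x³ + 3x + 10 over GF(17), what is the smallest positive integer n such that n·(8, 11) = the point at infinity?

7

2P: tangent at (8, 11): λ = (3·8² + 3)/(2·11) ≡ 8/5. 5⁻¹ ≡ 7 (mod 17), so λ ≡ 8·7 ≡ 5.
  x = λ² - 8 - 8 = 25 - 16 ≡ 9; y = λ·(8 - 9) - 11 ≡ 1. → (9, 1)
3P: (9, 1) + (8, 11). λ = (11 - 1)/(8 - 9) ≡ 10/16 mod 17. 16⁻¹ ≡ 16 (mod 17) since 16·16 = 256 ≡ 1, so λ ≡ 7.
  x = λ² - 9 - 8 = 49 - 17 ≡ 15; y = λ·(9 - 15) - 1 ≡ 8. → (15, 8)
4P: (15, 8) + (8, 11). λ = (11 - 8)/(8 - 15) ≡ 3/10 mod 17. 10⁻¹ ≡ 12 (mod 17), so λ ≡ 2.
  x = λ² - 15 - 8 = 4 - 23 ≡ 15; y = λ·(15 - 15) - 8 ≡ 9. → (15, 9)
5P: (15, 9) + (8, 11). λ = (11 - 9)/(8 - 15) ≡ 2/10 mod 17. 10⁻¹ ≡ 12 (mod 17), so λ ≡ 7.
  x = λ² - 15 - 8 = 49 - 23 ≡ 9; y = λ·(15 - 9) - 9 ≡ 16. → (9, 16)
6P: (9, 16) + (8, 11). λ = (11 - 16)/(8 - 9) ≡ 12/16 mod 17. 16⁻¹ ≡ 16 (mod 17), so λ ≡ 5.
  x = λ² - 9 - 8 = 25 - 17 ≡ 8; y = λ·(9 - 8) - 16 ≡ 6. → (8, 6)
7P: (8, 6) + (8, 11): same x and y₁ ≡ -y₂, so the sum is the point at infinity.
7P = the point at infinity, so the order is 7.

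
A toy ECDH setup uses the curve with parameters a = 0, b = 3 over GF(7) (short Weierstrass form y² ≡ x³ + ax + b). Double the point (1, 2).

tangent at (1, 2): λ = (3·1² + 0)/(2·2) ≡ 3/4. 4⁻¹ ≡ 2 (mod 7), so λ ≡ 3·2 ≡ 6.
  x = λ² - 1 - 1 = 36 - 2 ≡ 6; y = λ·(1 - 6) - 2 ≡ 3. → (6, 3)

(6, 3)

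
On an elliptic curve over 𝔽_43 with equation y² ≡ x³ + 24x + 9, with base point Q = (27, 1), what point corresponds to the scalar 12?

O

Repeated addition: build up to 12Q.
2Q: tangent at (27, 1): λ = (3·27² + 24)/(2·1) ≡ 18/2. 2⁻¹ ≡ 22 (mod 43) since 2·22 = 44 ≡ 1, so λ ≡ 18·22 ≡ 9.
  x = λ² - 27 - 27 = 81 - 54 ≡ 27; y = λ·(27 - 27) - 1 ≡ 42. → (27, 42)
3Q: (27, 42) + (27, 1): same x and y₁ ≡ -y₂, so the sum is O.
4Q: O + (27, 1) = (27, 1) (identity).
5Q: tangent at (27, 1): λ = (3·27² + 24)/(2·1) ≡ 18/2. 2⁻¹ ≡ 22 (mod 43), so λ ≡ 18·22 ≡ 9.
  x = λ² - 27 - 27 = 81 - 54 ≡ 27; y = λ·(27 - 27) - 1 ≡ 42. → (27, 42)
6Q: (27, 42) + (27, 1): same x and y₁ ≡ -y₂, so the sum is O.
7Q: O + (27, 1) = (27, 1) (identity).
8Q: tangent at (27, 1): λ = (3·27² + 24)/(2·1) ≡ 18/2. 2⁻¹ ≡ 22 (mod 43), so λ ≡ 18·22 ≡ 9.
  x = λ² - 27 - 27 = 81 - 54 ≡ 27; y = λ·(27 - 27) - 1 ≡ 42. → (27, 42)
9Q: (27, 42) + (27, 1): same x and y₁ ≡ -y₂, so the sum is O.
10Q: O + (27, 1) = (27, 1) (identity).
11Q: tangent at (27, 1): λ = (3·27² + 24)/(2·1) ≡ 18/2. 2⁻¹ ≡ 22 (mod 43), so λ ≡ 18·22 ≡ 9.
  x = λ² - 27 - 27 = 81 - 54 ≡ 27; y = λ·(27 - 27) - 1 ≡ 42. → (27, 42)
12Q: (27, 42) + (27, 1): same x and y₁ ≡ -y₂, so the sum is O.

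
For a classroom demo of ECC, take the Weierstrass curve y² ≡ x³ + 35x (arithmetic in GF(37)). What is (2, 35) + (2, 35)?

(30, 35)

tangent at (2, 35): λ = (3·2² + 35)/(2·35) ≡ 10/33. 33⁻¹ ≡ 9 (mod 37) since 33·9 = 297 ≡ 1, so λ ≡ 10·9 ≡ 16.
  x = λ² - 2 - 2 = 256 - 4 ≡ 30; y = λ·(2 - 30) - 35 ≡ 35. → (30, 35)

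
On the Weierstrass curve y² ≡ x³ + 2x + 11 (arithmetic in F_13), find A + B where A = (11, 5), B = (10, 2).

(1, 12)

(11, 5) + (10, 2). λ = (2 - 5)/(10 - 11) ≡ 10/12 mod 13. 12⁻¹ ≡ 12 (mod 13) since 12·12 = 144 ≡ 1, so λ ≡ 3.
  x = λ² - 11 - 10 = 9 - 21 ≡ 1; y = λ·(11 - 1) - 5 ≡ 12. → (1, 12)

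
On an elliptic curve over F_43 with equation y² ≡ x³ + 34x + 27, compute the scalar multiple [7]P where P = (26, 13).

(26, 13)

Double-and-add on 7 = (111)₂. Start with P = (26, 13) for the leading 1-bit.
double: tangent at (26, 13): λ = (3·26² + 34)/(2·13) ≡ 41/26. 26⁻¹ ≡ 5 (mod 43), so λ ≡ 41·5 ≡ 33.
  x = λ² - 26 - 26 = 1089 - 52 ≡ 5; y = λ·(26 - 5) - 13 ≡ 35. → (5, 35)
add P: (5, 35) + (26, 13). λ = (13 - 35)/(26 - 5) ≡ 21/21 mod 43. 21⁻¹ ≡ 41 (mod 43), so λ ≡ 1.
  x = λ² - 5 - 26 = 1 - 31 ≡ 13; y = λ·(5 - 13) - 35 ≡ 0. → (13, 0)
double: (13, 0) + (13, 0): same x and y₁ ≡ -y₂, so the sum is 𝒪.
add P: 𝒪 + (26, 13) = (26, 13) (identity).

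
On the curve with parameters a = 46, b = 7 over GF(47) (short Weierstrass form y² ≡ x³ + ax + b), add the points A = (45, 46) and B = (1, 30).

(19, 19)

(45, 46) + (1, 30). λ = (30 - 46)/(1 - 45) ≡ 31/3 mod 47. 3⁻¹ ≡ 16 (mod 47) since 3·16 = 48 ≡ 1, so λ ≡ 26.
  x = λ² - 45 - 1 = 676 - 46 ≡ 19; y = λ·(45 - 19) - 46 ≡ 19. → (19, 19)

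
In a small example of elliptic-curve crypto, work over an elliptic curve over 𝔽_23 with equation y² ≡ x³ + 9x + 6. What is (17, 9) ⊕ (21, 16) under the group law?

(1, 19)

(17, 9) + (21, 16). λ = (16 - 9)/(21 - 17) ≡ 7/4 mod 23. 4⁻¹ ≡ 6 (mod 23), so λ ≡ 19.
  x = λ² - 17 - 21 = 361 - 38 ≡ 1; y = λ·(17 - 1) - 9 ≡ 19. → (1, 19)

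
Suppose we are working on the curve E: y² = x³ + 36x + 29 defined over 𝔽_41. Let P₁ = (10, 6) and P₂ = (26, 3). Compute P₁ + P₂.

(10, 6) + (26, 3). λ = (3 - 6)/(26 - 10) ≡ 38/16 mod 41. 16⁻¹ ≡ 18 (mod 41), so λ ≡ 28.
  x = λ² - 10 - 26 = 784 - 36 ≡ 10; y = λ·(10 - 10) - 6 ≡ 35. → (10, 35)

(10, 35)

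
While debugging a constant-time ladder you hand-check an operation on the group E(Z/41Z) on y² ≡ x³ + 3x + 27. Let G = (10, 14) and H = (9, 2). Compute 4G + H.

(30, 37)

First 4G:
Repeated addition: build up to 4G.
2G: tangent at (10, 14): λ = (3·10² + 3)/(2·14) ≡ 16/28. 28⁻¹ ≡ 22 (mod 41) since 28·22 = 616 ≡ 1, so λ ≡ 16·22 ≡ 24.
  x = λ² - 10 - 10 = 576 - 20 ≡ 23; y = λ·(10 - 23) - 14 ≡ 2. → (23, 2)
3G: (23, 2) + (10, 14). λ = (14 - 2)/(10 - 23) ≡ 12/28 mod 41. 28⁻¹ ≡ 22 (mod 41), so λ ≡ 18.
  x = λ² - 23 - 10 = 324 - 33 ≡ 4; y = λ·(23 - 4) - 2 ≡ 12. → (4, 12)
4G: (4, 12) + (10, 14). λ = (14 - 12)/(10 - 4) ≡ 2/6 mod 41. 6⁻¹ ≡ 7 (mod 41), so λ ≡ 14.
  x = λ² - 4 - 10 = 196 - 14 ≡ 18; y = λ·(4 - 18) - 12 ≡ 38. → (18, 38)
4G = (18, 38).
Finally 4G + H:
(18, 38) + (9, 2). λ = (2 - 38)/(9 - 18) ≡ 5/32 mod 41. 32⁻¹ ≡ 9 (mod 41) since 32·9 = 288 ≡ 1, so λ ≡ 4.
  x = λ² - 18 - 9 = 16 - 27 ≡ 30; y = λ·(18 - 30) - 38 ≡ 37. → (30, 37)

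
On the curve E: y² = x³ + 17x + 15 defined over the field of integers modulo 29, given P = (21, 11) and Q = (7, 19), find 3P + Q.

(1, 2)

First 3P:
Repeated addition: build up to 3P.
2P: tangent at (21, 11): λ = (3·21² + 17)/(2·11) ≡ 6/22. 22⁻¹ ≡ 4 (mod 29), so λ ≡ 6·4 ≡ 24.
  x = λ² - 21 - 21 = 576 - 42 ≡ 12; y = λ·(21 - 12) - 11 ≡ 2. → (12, 2)
3P: (12, 2) + (21, 11). λ = (11 - 2)/(21 - 12) ≡ 9/9 mod 29. 9⁻¹ ≡ 13 (mod 29), so λ ≡ 1.
  x = λ² - 12 - 21 = 1 - 33 ≡ 26; y = λ·(12 - 26) - 2 ≡ 13. → (26, 13)
3P = (26, 13).
Finally 3P + Q:
(26, 13) + (7, 19). λ = (19 - 13)/(7 - 26) ≡ 6/10 mod 29. 10⁻¹ ≡ 3 (mod 29), so λ ≡ 18.
  x = λ² - 26 - 7 = 324 - 33 ≡ 1; y = λ·(26 - 1) - 13 ≡ 2. → (1, 2)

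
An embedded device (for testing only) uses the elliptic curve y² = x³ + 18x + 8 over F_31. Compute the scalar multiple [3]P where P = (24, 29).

(30, 12)

Repeated addition: build up to 3P.
2P: tangent at (24, 29): λ = (3·24² + 18)/(2·29) ≡ 10/27. 27⁻¹ ≡ 23 (mod 31), so λ ≡ 10·23 ≡ 13.
  x = λ² - 24 - 24 = 169 - 48 ≡ 28; y = λ·(24 - 28) - 29 ≡ 12. → (28, 12)
3P: (28, 12) + (24, 29). λ = (29 - 12)/(24 - 28) ≡ 17/27 mod 31. 27⁻¹ ≡ 23 (mod 31), so λ ≡ 19.
  x = λ² - 28 - 24 = 361 - 52 ≡ 30; y = λ·(28 - 30) - 12 ≡ 12. → (30, 12)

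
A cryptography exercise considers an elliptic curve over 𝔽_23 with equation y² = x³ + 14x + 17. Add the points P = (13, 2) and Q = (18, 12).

(13, 2) + (18, 12). λ = (12 - 2)/(18 - 13) ≡ 10/5 mod 23. 5⁻¹ ≡ 14 (mod 23), so λ ≡ 2.
  x = λ² - 13 - 18 = 4 - 31 ≡ 19; y = λ·(13 - 19) - 2 ≡ 9. → (19, 9)

(19, 9)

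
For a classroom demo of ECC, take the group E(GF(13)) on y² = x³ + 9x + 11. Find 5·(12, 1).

Write P = (12, 1).
Double-and-add on 5 = (101)₂. Start with P = (12, 1) for the leading 1-bit.
double: tangent at (12, 1): λ = (3·12² + 9)/(2·1) ≡ 12/2. 2⁻¹ ≡ 7 (mod 13), so λ ≡ 12·7 ≡ 6.
  x = λ² - 12 - 12 = 36 - 24 ≡ 12; y = λ·(12 - 12) - 1 ≡ 12. → (12, 12)
double: tangent at (12, 12): λ = (3·12² + 9)/(2·12) ≡ 12/11. 11⁻¹ ≡ 6 (mod 13), so λ ≡ 12·6 ≡ 7.
  x = λ² - 12 - 12 = 49 - 24 ≡ 12; y = λ·(12 - 12) - 12 ≡ 1. → (12, 1)
add P: tangent at (12, 1): λ = (3·12² + 9)/(2·1) ≡ 12/2. 2⁻¹ ≡ 7 (mod 13), so λ ≡ 12·7 ≡ 6.
  x = λ² - 12 - 12 = 36 - 24 ≡ 12; y = λ·(12 - 12) - 1 ≡ 12. → (12, 12)

(12, 12)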